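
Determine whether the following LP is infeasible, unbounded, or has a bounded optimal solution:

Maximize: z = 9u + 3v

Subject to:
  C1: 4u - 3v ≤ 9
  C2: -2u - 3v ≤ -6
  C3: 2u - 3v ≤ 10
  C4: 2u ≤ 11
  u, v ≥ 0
Feasible point: (0, 2) satisfies every constraint, so the LP is feasible.
Direction d = (0, 1): for each constraint row a, a·d ≤ 0 —
  (4)(0) + (-3)(1) = -3 ≤ 0
  (-2)(0) + (-3)(1) = -3 ≤ 0
  (2)(0) + (-3)(1) = -3 ≤ 0
  (2)(0) + (0)(1) = 0 ≤ 0
and d ≥ 0, so (0, 2) + t·d stays feasible for every t ≥ 0. Along this ray z = 9u + 3v changes by 3 per unit t, so z → +∞.

The LP is unbounded; z can be made arbitrarily large.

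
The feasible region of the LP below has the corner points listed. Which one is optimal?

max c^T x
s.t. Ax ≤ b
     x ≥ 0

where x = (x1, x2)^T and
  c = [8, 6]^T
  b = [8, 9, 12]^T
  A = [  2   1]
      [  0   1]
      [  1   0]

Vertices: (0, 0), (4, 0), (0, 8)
Evaluating z = 8x1 + 6x2 at each vertex:
  (0, 0): z = 0
  (4, 0): z = 32
  (0, 8): z = 48

The largest value is z = 48, attained at (0, 8).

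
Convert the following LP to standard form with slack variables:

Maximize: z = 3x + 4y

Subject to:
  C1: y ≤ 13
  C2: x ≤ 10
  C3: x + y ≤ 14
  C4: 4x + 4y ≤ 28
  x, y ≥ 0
max z = 3x + 4y

s.t.
  y + s1 = 13
  x + s2 = 10
  x + y + s3 = 14
  4x + 4y + s4 = 28
  x, y, s1, s2, s3, s4 ≥ 0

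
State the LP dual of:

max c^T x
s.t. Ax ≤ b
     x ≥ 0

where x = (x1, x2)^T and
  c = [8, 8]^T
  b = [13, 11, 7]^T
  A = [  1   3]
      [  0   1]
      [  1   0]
Minimize: z = 13y1 + 11y2 + 7y3

Subject to:
  C1: -y1 - y3 ≤ -8
  C2: -3y1 - y2 ≤ -8
  y1, y2, y3 ≥ 0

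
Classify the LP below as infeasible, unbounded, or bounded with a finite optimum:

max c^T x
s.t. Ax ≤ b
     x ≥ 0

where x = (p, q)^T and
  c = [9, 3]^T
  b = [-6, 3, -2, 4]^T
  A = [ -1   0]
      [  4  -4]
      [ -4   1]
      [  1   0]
One constraint requires p ≤ 4, while the constraint -p ≤ -6 is equivalent to p ≥ 6. Together they would need 6 ≤ p ≤ 4, which is impossible since 6 > 4. No point satisfies all constraints.

Infeasible: no point satisfies all constraints simultaneously.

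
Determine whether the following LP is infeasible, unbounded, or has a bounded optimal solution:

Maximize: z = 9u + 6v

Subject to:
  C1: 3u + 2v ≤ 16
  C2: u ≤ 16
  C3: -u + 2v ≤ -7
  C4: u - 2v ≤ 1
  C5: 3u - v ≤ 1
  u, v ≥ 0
C4 requires u - 2v ≤ 1, while C3 (-u + 2v ≤ -7) is equivalent to u - 2v ≥ 7. Together they would need 7 ≤ u - 2v ≤ 1, which is impossible since 7 > 1. No point satisfies all constraints.

Infeasible: no point satisfies all constraints simultaneously.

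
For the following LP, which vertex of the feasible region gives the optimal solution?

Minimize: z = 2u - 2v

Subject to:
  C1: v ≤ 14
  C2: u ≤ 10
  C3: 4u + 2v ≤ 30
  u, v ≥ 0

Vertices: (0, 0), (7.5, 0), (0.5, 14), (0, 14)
(0, 14) with z = -28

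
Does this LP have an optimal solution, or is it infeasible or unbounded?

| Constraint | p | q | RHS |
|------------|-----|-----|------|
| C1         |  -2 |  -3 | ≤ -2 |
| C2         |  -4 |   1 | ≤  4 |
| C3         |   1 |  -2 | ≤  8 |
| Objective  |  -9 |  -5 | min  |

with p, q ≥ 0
Feasible point: (0, 1) satisfies every constraint, so the LP is feasible.
Direction d = (1, 1): for each constraint row a, a·d ≤ 0 —
  (-2)(1) + (-3)(1) = -5 ≤ 0
  (-4)(1) + (1)(1) = -3 ≤ 0
  (1)(1) + (-2)(1) = -1 ≤ 0
and d ≥ 0, so (0, 1) + t·d stays feasible for every t ≥ 0. Along this ray z = -9p - 5q changes by -14 per unit t, so z → −∞.

Unbounded: there is a feasible ray along which z → −∞.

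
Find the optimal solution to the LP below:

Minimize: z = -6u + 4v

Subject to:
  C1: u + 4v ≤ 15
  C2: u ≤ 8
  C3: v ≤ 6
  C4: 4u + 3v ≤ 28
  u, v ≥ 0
Each vertex is the intersection of two constraint boundaries that also satisfies all remaining constraints:
  u = 0 and v = 0 → (0, 0)
  4u + 3v = 28 and v = 0 → (7, 0)
  u + 4v = 15 and 4u + 3v = 28 → (5.154, 2.462)
  u + 4v = 15 and u = 0 → (0, 3.75)

Evaluating z = -6u + 4v at each vertex:
  (0, 0): z = 0
  (7, 0): z = -42
  (5.154, 2.462): z = -21.08
  (0, 3.75): z = 15

The minimum is at (7, 0) with z = -42.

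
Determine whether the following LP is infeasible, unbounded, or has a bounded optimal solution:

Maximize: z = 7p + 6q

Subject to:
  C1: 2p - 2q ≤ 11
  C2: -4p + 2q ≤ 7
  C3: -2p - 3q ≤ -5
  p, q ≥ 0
Feasible point: (0, 2) satisfies every constraint, so the LP is feasible.
Direction d = (1, 1): for each constraint row a, a·d ≤ 0 —
  (2)(1) + (-2)(1) = 0 ≤ 0
  (-4)(1) + (2)(1) = -2 ≤ 0
  (-2)(1) + (-3)(1) = -5 ≤ 0
and d ≥ 0, so (0, 2) + t·d stays feasible for every t ≥ 0. Along this ray z = 7p + 6q changes by 13 per unit t, so z → +∞.

The LP is unbounded; z can be made arbitrarily large.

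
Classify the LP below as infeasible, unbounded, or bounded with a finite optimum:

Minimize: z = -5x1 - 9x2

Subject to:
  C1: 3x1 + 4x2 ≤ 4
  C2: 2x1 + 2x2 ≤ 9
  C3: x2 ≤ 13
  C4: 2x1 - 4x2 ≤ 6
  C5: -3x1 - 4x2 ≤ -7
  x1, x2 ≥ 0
C1 requires 3x1 + 4x2 ≤ 4, while C5 (-3x1 - 4x2 ≤ -7) is equivalent to 3x1 + 4x2 ≥ 7. Together they would need 7 ≤ 3x1 + 4x2 ≤ 4, which is impossible since 7 > 4. No point satisfies all constraints.

Infeasible: no point satisfies all constraints simultaneously.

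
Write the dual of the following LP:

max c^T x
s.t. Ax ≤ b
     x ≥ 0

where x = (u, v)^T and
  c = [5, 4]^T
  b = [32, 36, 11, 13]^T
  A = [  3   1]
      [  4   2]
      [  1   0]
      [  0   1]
Minimize: z = 32y1 + 36y2 + 11y3 + 13y4

Subject to:
  C1: -3y1 - 4y2 - y3 ≤ -5
  C2: -y1 - 2y2 - y4 ≤ -4
  y1, y2, y3, y4 ≥ 0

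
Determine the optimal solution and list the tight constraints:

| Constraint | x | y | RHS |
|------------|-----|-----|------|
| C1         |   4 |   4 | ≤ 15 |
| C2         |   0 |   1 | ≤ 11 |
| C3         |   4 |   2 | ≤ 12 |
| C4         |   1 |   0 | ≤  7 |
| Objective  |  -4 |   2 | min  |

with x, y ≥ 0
Optimal: x = 3, y = 0
Slack at optimum:
  C1: slack = 3
  C2: slack = 11
  C3: slack = 0 (binding)
  C4: slack = 4
  x ≥ 0: x = 3
  y ≥ 0: y = 0 (binding)
Binding constraints: C3, y ≥ 0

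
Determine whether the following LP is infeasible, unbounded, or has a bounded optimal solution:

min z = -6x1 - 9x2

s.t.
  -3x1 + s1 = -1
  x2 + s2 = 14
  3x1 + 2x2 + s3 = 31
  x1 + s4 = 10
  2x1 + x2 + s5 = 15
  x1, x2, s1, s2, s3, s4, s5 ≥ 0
The point (0.5, 14) satisfies every constraint, so the LP is feasible; the constraints give x1 ≤ 10 and x2 ≤ 14, which with x1, x2 ≥ 0 keep the feasible region inside a bounded box. A feasible, bounded LP attains a finite optimum at a vertex.

Evaluating z = -6x1 - 9x2 at each vertex:
  (0.3333, 0): z = -2
  (7.5, 0): z = -45
  (0.5, 14): z = -129
  (0.3333, 14): z = -128

Feasible with finite optimum z* = -129 at (0.5, 14).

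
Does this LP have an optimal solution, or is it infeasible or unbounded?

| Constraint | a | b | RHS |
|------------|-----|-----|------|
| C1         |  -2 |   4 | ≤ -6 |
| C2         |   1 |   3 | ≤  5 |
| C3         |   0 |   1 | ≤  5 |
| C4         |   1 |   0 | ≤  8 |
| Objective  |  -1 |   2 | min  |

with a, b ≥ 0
The point (5, 0) satisfies every constraint, so the LP is feasible; the constraints give a ≤ 8 and b ≤ 5, which with a, b ≥ 0 keep the feasible region inside a bounded box. A feasible, bounded LP attains a finite optimum at a vertex.

Evaluating z = -a + 2b at each vertex:
  (3, 0): z = -3
  (5, 0): z = -5
  (3.8, 0.4): z = -3

Feasible with finite optimum z* = -5 at (5, 0).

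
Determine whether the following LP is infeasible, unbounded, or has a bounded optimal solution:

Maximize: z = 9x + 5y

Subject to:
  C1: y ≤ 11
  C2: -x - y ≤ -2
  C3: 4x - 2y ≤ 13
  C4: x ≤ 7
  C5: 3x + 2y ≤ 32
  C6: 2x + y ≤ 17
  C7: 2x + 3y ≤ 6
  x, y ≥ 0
The point (3, 0) satisfies every constraint, so the LP is feasible; the constraints give x ≤ 7 and y ≤ 11, which with x, y ≥ 0 keep the feasible region inside a bounded box. A feasible, bounded LP attains a finite optimum at a vertex.

Evaluating z = 9x + 5y at each vertex:
  (2, 0): z = 18
  (3, 0): z = 27
  (0, 2): z = 10

The LP has an optimal solution: (3, 0) with z = 27.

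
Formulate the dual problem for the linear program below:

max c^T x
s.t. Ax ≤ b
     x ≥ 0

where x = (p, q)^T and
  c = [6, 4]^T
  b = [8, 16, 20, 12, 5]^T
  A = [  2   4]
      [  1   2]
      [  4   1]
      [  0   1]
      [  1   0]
Minimize: z = 8y1 + 16y2 + 20y3 + 12y4 + 5y5

Subject to:
  C1: -2y1 - y2 - 4y3 - y5 ≤ -6
  C2: -4y1 - 2y2 - y3 - y4 ≤ -4
  y1, y2, y3, y4, y5 ≥ 0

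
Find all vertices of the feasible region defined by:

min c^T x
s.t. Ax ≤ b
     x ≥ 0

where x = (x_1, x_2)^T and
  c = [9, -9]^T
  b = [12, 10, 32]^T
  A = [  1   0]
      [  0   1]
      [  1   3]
Each vertex is the intersection of two constraint boundaries that also satisfies all remaining constraints:
  x_1 = 0 and x_2 = 0 → (0, 0)
  x_1 = 12 and x_2 = 0 → (12, 0)
  x_1 = 12 and x_1 + 3x_2 = 32 → (12, 6.667)
  x_2 = 10 and x_1 + 3x_2 = 32 → (2, 10)
  x_2 = 10 and x_1 = 0 → (0, 10)

Vertices: (0, 0), (12, 0), (12, 6.667), (2, 10), (0, 10)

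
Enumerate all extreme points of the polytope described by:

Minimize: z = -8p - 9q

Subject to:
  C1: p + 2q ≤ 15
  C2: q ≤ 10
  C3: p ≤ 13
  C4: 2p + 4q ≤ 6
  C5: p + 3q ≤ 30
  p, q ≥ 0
Each vertex is the intersection of two constraint boundaries that also satisfies all remaining constraints:
  p = 0 and q = 0 → (0, 0)
  2p + 4q = 6 and q = 0 → (3, 0)
  2p + 4q = 6 and p = 0 → (0, 1.5)

Vertices: (0, 0), (3, 0), (0, 1.5)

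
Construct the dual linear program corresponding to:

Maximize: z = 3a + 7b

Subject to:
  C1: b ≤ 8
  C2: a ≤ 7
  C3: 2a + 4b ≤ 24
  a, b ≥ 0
Minimize: z = 8y1 + 7y2 + 24y3

Subject to:
  C1: -y2 - 2y3 ≤ -3
  C2: -y1 - 4y3 ≤ -7
  y1, y2, y3 ≥ 0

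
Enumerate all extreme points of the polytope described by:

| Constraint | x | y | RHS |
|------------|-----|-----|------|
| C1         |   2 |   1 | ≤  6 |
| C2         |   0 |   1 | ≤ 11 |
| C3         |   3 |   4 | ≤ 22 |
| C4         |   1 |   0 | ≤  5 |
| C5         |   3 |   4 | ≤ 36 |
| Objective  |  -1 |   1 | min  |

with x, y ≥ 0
Each vertex is the intersection of two constraint boundaries that also satisfies all remaining constraints:
  x = 0 and y = 0 → (0, 0)
  2x + y = 6 and y = 0 → (3, 0)
  2x + y = 6 and 3x + 4y = 22 → (0.4, 5.2)
  3x + 4y = 22 and x = 0 → (0, 5.5)

Vertices: (0, 0), (3, 0), (0.4, 5.2), (0, 5.5)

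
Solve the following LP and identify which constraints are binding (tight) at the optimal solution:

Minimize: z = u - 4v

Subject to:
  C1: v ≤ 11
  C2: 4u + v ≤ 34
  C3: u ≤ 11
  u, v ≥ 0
Optimal: u = 0, v = 11
Slack at optimum:
  C1: slack = 0 (binding)
  C2: slack = 23
  C3: slack = 11
  u ≥ 0: u = 0 (binding)
  v ≥ 0: v = 11
Binding constraints: C1, u ≥ 0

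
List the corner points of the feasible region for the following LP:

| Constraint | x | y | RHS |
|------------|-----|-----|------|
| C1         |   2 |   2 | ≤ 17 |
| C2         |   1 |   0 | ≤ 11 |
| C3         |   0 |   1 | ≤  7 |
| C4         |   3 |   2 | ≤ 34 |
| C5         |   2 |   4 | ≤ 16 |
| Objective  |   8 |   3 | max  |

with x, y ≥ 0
Each vertex is the intersection of two constraint boundaries that also satisfies all remaining constraints:
  x = 0 and y = 0 → (0, 0)
  2x + 4y = 16 and y = 0 → (8, 0)
  2x + 4y = 16 and x = 0 → (0, 4)

Vertices: (0, 0), (8, 0), (0, 4)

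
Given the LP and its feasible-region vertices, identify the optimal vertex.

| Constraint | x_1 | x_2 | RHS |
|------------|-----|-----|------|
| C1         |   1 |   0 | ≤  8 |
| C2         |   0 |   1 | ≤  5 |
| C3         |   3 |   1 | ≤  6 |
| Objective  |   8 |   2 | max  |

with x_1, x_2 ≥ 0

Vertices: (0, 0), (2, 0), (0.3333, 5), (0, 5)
Evaluating z = 8x_1 + 2x_2 at each vertex:
  (0, 0): z = 0
  (2, 0): z = 16
  (0.3333, 5): z = 12.67
  (0, 5): z = 10

The largest value is z = 16, attained at (2, 0).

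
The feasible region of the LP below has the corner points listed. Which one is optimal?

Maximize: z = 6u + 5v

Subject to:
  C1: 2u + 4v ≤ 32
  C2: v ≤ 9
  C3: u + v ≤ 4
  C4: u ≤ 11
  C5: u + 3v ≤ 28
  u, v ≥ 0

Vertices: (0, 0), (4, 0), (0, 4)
(4, 0) with z = 24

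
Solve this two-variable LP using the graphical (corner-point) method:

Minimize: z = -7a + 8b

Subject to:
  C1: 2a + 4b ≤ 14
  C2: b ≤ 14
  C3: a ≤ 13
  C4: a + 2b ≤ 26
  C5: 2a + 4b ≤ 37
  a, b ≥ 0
a = 7, b = 0, z = -49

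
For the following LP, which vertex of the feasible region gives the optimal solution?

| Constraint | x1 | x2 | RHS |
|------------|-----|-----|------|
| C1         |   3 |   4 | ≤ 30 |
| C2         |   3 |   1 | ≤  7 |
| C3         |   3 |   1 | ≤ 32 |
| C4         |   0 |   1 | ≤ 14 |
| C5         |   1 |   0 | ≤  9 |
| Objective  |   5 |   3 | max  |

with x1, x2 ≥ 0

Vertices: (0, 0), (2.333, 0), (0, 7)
(0, 7) with z = 21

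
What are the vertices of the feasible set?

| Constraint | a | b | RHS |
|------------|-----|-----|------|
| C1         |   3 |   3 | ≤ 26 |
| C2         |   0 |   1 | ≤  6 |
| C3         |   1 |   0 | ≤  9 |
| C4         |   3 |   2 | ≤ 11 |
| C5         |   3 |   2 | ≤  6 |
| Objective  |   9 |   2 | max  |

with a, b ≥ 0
Each vertex is the intersection of two constraint boundaries that also satisfies all remaining constraints:
  a = 0 and b = 0 → (0, 0)
  3a + 2b = 6 and b = 0 → (2, 0)
  3a + 2b = 6 and a = 0 → (0, 3)

Vertices: (0, 0), (2, 0), (0, 3)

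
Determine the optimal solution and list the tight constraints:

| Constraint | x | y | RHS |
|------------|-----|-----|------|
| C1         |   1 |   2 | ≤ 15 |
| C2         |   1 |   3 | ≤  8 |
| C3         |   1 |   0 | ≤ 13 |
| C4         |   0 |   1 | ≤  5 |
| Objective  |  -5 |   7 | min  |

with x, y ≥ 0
Optimal: x = 8, y = 0
Slack at optimum:
  C1: slack = 7
  C2: slack = 0 (binding)
  C3: slack = 5
  C4: slack = 5
  x ≥ 0: x = 8
  y ≥ 0: y = 0 (binding)
Binding constraints: C2, y ≥ 0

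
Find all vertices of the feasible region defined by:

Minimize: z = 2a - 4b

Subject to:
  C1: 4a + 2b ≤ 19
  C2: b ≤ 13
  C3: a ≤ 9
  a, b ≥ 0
Each vertex is the intersection of two constraint boundaries that also satisfies all remaining constraints:
  a = 0 and b = 0 → (0, 0)
  4a + 2b = 19 and b = 0 → (4.75, 0)
  4a + 2b = 19 and a = 0 → (0, 9.5)

Vertices: (0, 0), (4.75, 0), (0, 9.5)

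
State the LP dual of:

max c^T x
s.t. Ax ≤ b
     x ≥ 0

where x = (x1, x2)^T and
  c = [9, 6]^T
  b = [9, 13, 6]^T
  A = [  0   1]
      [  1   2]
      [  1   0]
Minimize: z = 9y1 + 13y2 + 6y3

Subject to:
  C1: -y2 - y3 ≤ -9
  C2: -y1 - 2y2 ≤ -6
  y1, y2, y3 ≥ 0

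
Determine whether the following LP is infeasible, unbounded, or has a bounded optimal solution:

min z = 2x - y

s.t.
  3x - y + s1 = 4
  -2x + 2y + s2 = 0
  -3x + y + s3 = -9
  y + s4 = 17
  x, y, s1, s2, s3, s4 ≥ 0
The row 3x - y + s1 = 4 with s1 ≥ 0 requires 3x - y ≤ 4, while the row -3x + y + s3 = -9 with s3 ≥ 0 is equivalent to 3x - y ≥ 9. Together they would need 9 ≤ 3x - y ≤ 4, which is impossible since 9 > 4. No point satisfies all constraints.

The feasible region is empty; the LP is infeasible.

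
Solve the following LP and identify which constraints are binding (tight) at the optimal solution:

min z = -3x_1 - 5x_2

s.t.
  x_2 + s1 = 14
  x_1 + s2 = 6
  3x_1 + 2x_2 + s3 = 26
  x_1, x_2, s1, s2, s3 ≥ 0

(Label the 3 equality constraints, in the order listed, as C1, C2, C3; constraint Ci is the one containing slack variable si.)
Optimal: x_1 = 0, x_2 = 13
Binding: C3, x_1 ≥ 0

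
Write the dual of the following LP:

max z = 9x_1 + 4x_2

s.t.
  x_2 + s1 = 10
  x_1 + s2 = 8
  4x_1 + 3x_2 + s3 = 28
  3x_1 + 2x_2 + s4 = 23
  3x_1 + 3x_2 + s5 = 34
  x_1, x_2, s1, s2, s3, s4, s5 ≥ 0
Minimize: z = 10y1 + 8y2 + 28y3 + 23y4 + 34y5

Subject to:
  C1: -y2 - 4y3 - 3y4 - 3y5 ≤ -9
  C2: -y1 - 3y3 - 2y4 - 3y5 ≤ -4
  y1, y2, y3, y4, y5 ≥ 0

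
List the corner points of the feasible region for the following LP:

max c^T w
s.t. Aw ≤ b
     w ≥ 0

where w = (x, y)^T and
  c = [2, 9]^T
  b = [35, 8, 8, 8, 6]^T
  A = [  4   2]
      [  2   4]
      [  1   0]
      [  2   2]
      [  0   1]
Each vertex is the intersection of two constraint boundaries that also satisfies all remaining constraints:
  x = 0 and y = 0 → (0, 0)
  2x + 4y = 8 and 2x + 2y = 8 → (4, 0)
  2x + 4y = 8 and x = 0 → (0, 2)

Vertices: (0, 0), (4, 0), (0, 2)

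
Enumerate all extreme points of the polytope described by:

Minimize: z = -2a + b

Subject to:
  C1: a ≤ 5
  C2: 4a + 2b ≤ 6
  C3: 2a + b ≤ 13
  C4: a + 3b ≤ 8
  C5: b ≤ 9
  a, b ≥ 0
Each vertex is the intersection of two constraint boundaries that also satisfies all remaining constraints:
  a = 0 and b = 0 → (0, 0)
  4a + 2b = 6 and b = 0 → (1.5, 0)
  4a + 2b = 6 and a + 3b = 8 → (0.2, 2.6)
  a + 3b = 8 and a = 0 → (0, 2.667)

Vertices: (0, 0), (1.5, 0), (0.2, 2.6), (0, 2.667)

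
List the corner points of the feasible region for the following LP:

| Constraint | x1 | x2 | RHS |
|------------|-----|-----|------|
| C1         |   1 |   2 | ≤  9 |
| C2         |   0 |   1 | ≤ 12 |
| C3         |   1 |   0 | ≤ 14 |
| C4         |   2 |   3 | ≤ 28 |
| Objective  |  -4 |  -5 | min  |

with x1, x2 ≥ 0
Each vertex is the intersection of two constraint boundaries that also satisfies all remaining constraints:
  x1 = 0 and x2 = 0 → (0, 0)
  x1 + 2x2 = 9 and x2 = 0 → (9, 0)
  x1 + 2x2 = 9 and x1 = 0 → (0, 4.5)

Vertices: (0, 0), (9, 0), (0, 4.5)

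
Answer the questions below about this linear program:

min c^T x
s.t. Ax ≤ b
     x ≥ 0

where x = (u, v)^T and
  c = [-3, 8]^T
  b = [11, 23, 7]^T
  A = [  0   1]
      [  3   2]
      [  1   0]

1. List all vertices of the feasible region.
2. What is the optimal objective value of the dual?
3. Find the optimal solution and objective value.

1. (0, 0), (7, 0), (7, 1), (0.3333, 11), (0, 11)
2. -21 (by strong duality, equal to the primal optimum)
3. u = 7, v = 0, z = -21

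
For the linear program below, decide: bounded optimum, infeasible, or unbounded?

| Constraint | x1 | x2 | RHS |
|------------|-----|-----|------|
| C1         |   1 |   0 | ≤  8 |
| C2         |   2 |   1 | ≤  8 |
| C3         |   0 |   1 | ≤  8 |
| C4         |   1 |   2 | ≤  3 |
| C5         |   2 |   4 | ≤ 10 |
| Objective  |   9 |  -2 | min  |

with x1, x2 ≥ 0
The point (0, 1.5) satisfies every constraint, so the LP is feasible; the constraints give x1 ≤ 8 and x2 ≤ 8, which with x1, x2 ≥ 0 keep the feasible region inside a bounded box. A feasible, bounded LP attains a finite optimum at a vertex.

Evaluating z = 9x1 - 2x2 at each vertex:
  (0, 0): z = 0
  (3, 0): z = 27
  (0, 1.5): z = -3

The LP has an optimal solution: (0, 1.5) with z = -3.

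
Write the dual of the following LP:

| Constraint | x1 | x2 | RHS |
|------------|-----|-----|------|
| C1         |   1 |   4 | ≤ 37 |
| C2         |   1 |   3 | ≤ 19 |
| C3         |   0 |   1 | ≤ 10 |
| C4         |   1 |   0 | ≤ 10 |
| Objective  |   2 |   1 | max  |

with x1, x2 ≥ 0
Minimize: z = 37y1 + 19y2 + 10y3 + 10y4

Subject to:
  C1: -y1 - y2 - y4 ≤ -2
  C2: -4y1 - 3y2 - y3 ≤ -1
  y1, y2, y3, y4 ≥ 0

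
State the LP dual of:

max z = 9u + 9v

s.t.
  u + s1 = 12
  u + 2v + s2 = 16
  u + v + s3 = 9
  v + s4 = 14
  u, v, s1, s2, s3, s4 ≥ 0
Minimize: z = 12y1 + 16y2 + 9y3 + 14y4

Subject to:
  C1: -y1 - y2 - y3 ≤ -9
  C2: -2y2 - y3 - y4 ≤ -9
  y1, y2, y3, y4 ≥ 0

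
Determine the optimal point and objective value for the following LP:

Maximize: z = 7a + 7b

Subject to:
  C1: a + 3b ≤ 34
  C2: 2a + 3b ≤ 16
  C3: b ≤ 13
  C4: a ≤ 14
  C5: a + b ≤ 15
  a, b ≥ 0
Each vertex is the intersection of two constraint boundaries that also satisfies all remaining constraints:
  a = 0 and b = 0 → (0, 0)
  2a + 3b = 16 and b = 0 → (8, 0)
  2a + 3b = 16 and a = 0 → (0, 5.333)

Evaluating z = 7a + 7b at each vertex:
  (0, 0): z = 0
  (8, 0): z = 56
  (0, 5.333): z = 37.33

The maximum is at (8, 0) with z = 56.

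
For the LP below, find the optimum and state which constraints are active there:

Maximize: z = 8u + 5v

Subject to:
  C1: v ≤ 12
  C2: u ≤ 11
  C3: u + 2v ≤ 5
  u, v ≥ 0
Optimal: u = 5, v = 0
Binding: C3, v ≥ 0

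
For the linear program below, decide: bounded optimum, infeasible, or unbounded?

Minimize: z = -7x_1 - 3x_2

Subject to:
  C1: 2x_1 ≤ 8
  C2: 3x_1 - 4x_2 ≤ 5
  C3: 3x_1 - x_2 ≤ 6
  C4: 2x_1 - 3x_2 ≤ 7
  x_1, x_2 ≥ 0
Feasible point: (0, 0) satisfies every constraint, so the LP is feasible.
Direction d = (0, 1): for each constraint row a, a·d ≤ 0 —
  (2)(0) + (0)(1) = 0 ≤ 0
  (3)(0) + (-4)(1) = -4 ≤ 0
  (3)(0) + (-1)(1) = -1 ≤ 0
  (2)(0) + (-3)(1) = -3 ≤ 0
and d ≥ 0, so (0, 0) + t·d stays feasible for every t ≥ 0. Along this ray z = -7x_1 - 3x_2 changes by -3 per unit t, so z → −∞.

The LP is unbounded; z can be made arbitrarily small.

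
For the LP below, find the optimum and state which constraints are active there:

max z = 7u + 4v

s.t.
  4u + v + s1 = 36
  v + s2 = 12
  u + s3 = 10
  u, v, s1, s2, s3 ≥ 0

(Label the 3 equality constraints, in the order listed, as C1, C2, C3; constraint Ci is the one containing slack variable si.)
Optimal: u = 6, v = 12
Slack at optimum:
  C1: slack = 0 (binding)
  C2: slack = 0 (binding)
  C3: slack = 4
  u ≥ 0: u = 6
  v ≥ 0: v = 12
Binding constraints: C1, C2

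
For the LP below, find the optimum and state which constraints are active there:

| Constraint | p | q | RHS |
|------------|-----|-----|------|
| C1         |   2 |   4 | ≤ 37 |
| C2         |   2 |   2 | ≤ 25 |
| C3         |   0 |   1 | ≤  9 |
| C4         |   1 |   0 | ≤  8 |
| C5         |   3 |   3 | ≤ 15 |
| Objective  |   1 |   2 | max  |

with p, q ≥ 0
Optimal: p = 0, q = 5
Slack at optimum:
  C1: slack = 17
  C2: slack = 15
  C3: slack = 4
  C4: slack = 8
  C5: slack = 0 (binding)
  p ≥ 0: p = 0 (binding)
  q ≥ 0: q = 5
Binding constraints: C5, p ≥ 0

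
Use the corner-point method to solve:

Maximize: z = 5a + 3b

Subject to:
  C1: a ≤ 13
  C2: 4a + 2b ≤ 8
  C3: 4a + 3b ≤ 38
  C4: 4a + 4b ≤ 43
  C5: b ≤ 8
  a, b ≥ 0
a = 0, b = 4, z = 12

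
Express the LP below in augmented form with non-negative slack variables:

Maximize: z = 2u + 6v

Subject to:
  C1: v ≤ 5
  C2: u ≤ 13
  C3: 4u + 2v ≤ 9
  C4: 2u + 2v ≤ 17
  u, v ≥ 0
max z = 2u + 6v

s.t.
  v + s1 = 5
  u + s2 = 13
  4u + 2v + s3 = 9
  2u + 2v + s4 = 17
  u, v, s1, s2, s3, s4 ≥ 0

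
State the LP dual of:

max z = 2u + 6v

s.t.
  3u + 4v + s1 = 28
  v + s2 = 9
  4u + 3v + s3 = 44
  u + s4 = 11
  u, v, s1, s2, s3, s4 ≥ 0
Minimize: z = 28y1 + 9y2 + 44y3 + 11y4

Subject to:
  C1: -3y1 - 4y3 - y4 ≤ -2
  C2: -4y1 - y2 - 3y3 ≤ -6
  y1, y2, y3, y4 ≥ 0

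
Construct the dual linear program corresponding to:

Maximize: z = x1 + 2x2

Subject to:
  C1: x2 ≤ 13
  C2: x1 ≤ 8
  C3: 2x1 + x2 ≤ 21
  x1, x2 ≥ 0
Minimize: z = 13y1 + 8y2 + 21y3

Subject to:
  C1: -y2 - 2y3 ≤ -1
  C2: -y1 - y3 ≤ -2
  y1, y2, y3 ≥ 0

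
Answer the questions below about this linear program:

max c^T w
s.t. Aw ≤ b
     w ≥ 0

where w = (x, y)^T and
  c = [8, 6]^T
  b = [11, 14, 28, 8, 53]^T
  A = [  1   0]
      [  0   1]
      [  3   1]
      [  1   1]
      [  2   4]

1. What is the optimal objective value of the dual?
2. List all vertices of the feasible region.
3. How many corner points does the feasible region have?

1. 64 (by strong duality, equal to the primal optimum)
2. (0, 0), (8, 0), (0, 8)
3. 3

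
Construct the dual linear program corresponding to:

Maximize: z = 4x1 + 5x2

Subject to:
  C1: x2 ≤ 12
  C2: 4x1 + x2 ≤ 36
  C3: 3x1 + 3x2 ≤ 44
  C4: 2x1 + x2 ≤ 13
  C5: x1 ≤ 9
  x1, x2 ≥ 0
Minimize: z = 12y1 + 36y2 + 44y3 + 13y4 + 9y5

Subject to:
  C1: -4y2 - 3y3 - 2y4 - y5 ≤ -4
  C2: -y1 - y2 - 3y3 - y4 ≤ -5
  y1, y2, y3, y4, y5 ≥ 0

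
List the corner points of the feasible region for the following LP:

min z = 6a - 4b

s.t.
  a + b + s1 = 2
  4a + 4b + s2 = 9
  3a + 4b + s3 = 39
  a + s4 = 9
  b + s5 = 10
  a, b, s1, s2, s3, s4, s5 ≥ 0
Each vertex is the intersection of two constraint boundaries that also satisfies all remaining constraints:
  a = 0 and b = 0 → (0, 0)
  a + b = 2 and b = 0 → (2, 0)
  a + b = 2 and a = 0 → (0, 2)

Vertices: (0, 0), (2, 0), (0, 2)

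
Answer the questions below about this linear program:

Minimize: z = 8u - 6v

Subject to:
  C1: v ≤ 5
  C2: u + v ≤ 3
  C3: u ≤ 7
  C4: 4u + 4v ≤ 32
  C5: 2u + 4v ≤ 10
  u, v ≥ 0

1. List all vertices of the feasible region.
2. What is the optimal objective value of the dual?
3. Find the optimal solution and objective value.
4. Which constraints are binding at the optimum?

1. (0, 0), (3, 0), (1, 2), (0, 2.5)
2. -15 (by strong duality, equal to the primal optimum)
3. u = 0, v = 2.5, z = -15
4. C5, u ≥ 0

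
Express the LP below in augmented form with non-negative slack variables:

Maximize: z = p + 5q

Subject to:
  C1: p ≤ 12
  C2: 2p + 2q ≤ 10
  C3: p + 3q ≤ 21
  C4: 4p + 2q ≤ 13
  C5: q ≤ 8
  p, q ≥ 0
max z = p + 5q

s.t.
  p + s1 = 12
  2p + 2q + s2 = 10
  p + 3q + s3 = 21
  4p + 2q + s4 = 13
  q + s5 = 8
  p, q, s1, s2, s3, s4, s5 ≥ 0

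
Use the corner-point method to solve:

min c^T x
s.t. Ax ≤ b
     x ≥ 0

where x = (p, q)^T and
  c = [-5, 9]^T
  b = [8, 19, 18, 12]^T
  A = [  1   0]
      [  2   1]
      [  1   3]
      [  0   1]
Each vertex is the intersection of two constraint boundaries that also satisfies all remaining constraints:
  p = 0 and q = 0 → (0, 0)
  p = 8 and q = 0 → (8, 0)
  p = 8 and 2p + q = 19 → (8, 3)
  2p + q = 19 and p + 3q = 18 → (7.8, 3.4)
  p + 3q = 18 and p = 0 → (0, 6)

Evaluating z = -5p + 9q at each vertex:
  (0, 0): z = 0
  (8, 0): z = -40
  (8, 3): z = -13
  (7.8, 3.4): z = -8.4
  (0, 6): z = 54

The minimum is at (8, 0) with z = -40.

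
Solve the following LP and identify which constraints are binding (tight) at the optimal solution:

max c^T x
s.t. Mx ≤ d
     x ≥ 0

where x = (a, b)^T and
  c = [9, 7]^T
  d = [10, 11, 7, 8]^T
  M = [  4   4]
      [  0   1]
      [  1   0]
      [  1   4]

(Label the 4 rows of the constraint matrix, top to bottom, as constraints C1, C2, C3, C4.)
Optimal: a = 2.5, b = 0
Slack at optimum:
  C1: slack = 0 (binding)
  C2: slack = 11
  C3: slack = 4.5
  C4: slack = 5.5
  a ≥ 0: a = 2.5
  b ≥ 0: b = 0 (binding)
Binding constraints: C1, b ≥ 0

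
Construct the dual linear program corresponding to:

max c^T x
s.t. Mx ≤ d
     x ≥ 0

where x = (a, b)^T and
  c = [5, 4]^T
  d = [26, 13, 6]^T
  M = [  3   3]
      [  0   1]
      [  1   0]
Minimize: z = 26y1 + 13y2 + 6y3

Subject to:
  C1: -3y1 - y3 ≤ -5
  C2: -3y1 - y2 ≤ -4
  y1, y2, y3 ≥ 0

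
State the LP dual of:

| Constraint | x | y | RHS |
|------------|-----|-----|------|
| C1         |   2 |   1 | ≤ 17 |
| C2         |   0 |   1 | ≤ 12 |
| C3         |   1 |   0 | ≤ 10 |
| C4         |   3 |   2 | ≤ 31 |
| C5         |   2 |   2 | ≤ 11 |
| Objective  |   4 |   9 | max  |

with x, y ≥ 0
Minimize: z = 17y1 + 12y2 + 10y3 + 31y4 + 11y5

Subject to:
  C1: -2y1 - y3 - 3y4 - 2y5 ≤ -4
  C2: -y1 - y2 - 2y4 - 2y5 ≤ -9
  y1, y2, y3, y4, y5 ≥ 0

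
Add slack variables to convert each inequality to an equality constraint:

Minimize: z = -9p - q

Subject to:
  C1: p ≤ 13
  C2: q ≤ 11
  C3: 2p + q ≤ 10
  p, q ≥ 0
min z = -9p - q

s.t.
  p + s1 = 13
  q + s2 = 11
  2p + q + s3 = 10
  p, q, s1, s2, s3 ≥ 0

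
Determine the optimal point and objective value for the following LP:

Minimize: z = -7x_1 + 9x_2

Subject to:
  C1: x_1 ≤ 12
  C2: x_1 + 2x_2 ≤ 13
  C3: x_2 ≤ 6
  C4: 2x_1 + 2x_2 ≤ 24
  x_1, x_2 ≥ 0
x_1 = 12, x_2 = 0, z = -84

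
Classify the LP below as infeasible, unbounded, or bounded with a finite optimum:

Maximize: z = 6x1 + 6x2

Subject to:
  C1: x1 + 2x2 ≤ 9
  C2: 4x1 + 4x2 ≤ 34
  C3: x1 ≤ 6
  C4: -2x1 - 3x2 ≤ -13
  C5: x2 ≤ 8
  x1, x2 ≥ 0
The point (6, 1.5) satisfies every constraint, so the LP is feasible; the constraints give x1 ≤ 6 and x2 ≤ 8, which with x1, x2 ≥ 0 keep the feasible region inside a bounded box. A feasible, bounded LP attains a finite optimum at a vertex.

Evaluating z = 6x1 + 6x2 at each vertex:
  (6, 0.3333): z = 38
  (6, 1.5): z = 45
  (0, 4.5): z = 27
  (0, 4.333): z = 26

Bounded optimum: z* = 45 at (6, 1.5).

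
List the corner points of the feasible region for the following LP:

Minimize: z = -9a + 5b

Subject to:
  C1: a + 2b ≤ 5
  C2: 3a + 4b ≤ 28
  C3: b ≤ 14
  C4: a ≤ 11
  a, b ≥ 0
Each vertex is the intersection of two constraint boundaries that also satisfies all remaining constraints:
  a = 0 and b = 0 → (0, 0)
  a + 2b = 5 and b = 0 → (5, 0)
  a + 2b = 5 and a = 0 → (0, 2.5)

Vertices: (0, 0), (5, 0), (0, 2.5)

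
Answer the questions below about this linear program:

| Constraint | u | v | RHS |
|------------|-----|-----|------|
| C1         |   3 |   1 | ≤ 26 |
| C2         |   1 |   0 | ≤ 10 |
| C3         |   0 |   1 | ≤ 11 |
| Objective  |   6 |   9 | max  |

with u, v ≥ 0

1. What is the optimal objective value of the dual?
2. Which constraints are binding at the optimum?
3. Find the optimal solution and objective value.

1. 129 (by strong duality, equal to the primal optimum)
2. C1, C3
3. u = 5, v = 11, z = 129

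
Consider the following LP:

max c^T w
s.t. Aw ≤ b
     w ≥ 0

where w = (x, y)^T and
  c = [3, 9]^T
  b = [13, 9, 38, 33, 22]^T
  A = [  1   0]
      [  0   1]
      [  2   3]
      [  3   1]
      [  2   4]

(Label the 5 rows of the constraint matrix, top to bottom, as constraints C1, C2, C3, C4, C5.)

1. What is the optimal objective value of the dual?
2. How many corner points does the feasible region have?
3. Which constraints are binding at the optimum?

1. 49.5 (by strong duality, equal to the primal optimum)
2. 3
3. C5, x ≥ 0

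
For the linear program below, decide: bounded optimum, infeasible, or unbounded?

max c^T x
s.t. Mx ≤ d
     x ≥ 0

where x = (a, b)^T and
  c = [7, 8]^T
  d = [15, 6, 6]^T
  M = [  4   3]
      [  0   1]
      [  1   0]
The point (0, 5) satisfies every constraint, so the LP is feasible; the constraints give a ≤ 6 and b ≤ 6, which with a, b ≥ 0 keep the feasible region inside a bounded box. A feasible, bounded LP attains a finite optimum at a vertex.

Evaluating z = 7a + 8b at each vertex:
  (0, 0): z = 0
  (3.75, 0): z = 26.25
  (0, 5): z = 40

Bounded optimum: z* = 40 at (0, 5).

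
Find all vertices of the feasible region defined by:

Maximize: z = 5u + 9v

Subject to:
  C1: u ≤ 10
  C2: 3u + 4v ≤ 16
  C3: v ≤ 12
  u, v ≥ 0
Each vertex is the intersection of two constraint boundaries that also satisfies all remaining constraints:
  u = 0 and v = 0 → (0, 0)
  3u + 4v = 16 and v = 0 → (5.333, 0)
  3u + 4v = 16 and u = 0 → (0, 4)

Vertices: (0, 0), (5.333, 0), (0, 4)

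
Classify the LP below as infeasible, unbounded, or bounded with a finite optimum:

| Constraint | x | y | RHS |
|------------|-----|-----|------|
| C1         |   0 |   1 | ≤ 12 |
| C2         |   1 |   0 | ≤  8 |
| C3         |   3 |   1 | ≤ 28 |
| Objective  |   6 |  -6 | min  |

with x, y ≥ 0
The point (0, 12) satisfies every constraint, so the LP is feasible; the constraints give x ≤ 8 and y ≤ 12, which with x, y ≥ 0 keep the feasible region inside a bounded box. A feasible, bounded LP attains a finite optimum at a vertex.

Evaluating z = 6x - 6y at each vertex:
  (0, 0): z = 0
  (8, 0): z = 48
  (8, 4): z = 24
  (5.333, 12): z = -40
  (0, 12): z = -72

Bounded optimum: z* = -72 at (0, 12).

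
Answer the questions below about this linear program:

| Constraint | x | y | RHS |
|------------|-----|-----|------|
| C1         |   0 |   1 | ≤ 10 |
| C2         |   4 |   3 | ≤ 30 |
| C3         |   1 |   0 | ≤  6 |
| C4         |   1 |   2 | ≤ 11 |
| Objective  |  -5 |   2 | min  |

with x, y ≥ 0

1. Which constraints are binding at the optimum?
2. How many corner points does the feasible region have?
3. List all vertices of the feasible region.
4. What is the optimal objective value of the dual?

1. C3, y ≥ 0
2. 5
3. (0, 0), (6, 0), (6, 2), (5.4, 2.8), (0, 5.5)
4. -30 (by strong duality, equal to the primal optimum)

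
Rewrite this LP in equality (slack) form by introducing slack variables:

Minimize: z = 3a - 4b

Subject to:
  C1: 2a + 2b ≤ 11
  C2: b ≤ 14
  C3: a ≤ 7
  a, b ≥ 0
min z = 3a - 4b

s.t.
  2a + 2b + s1 = 11
  b + s2 = 14
  a + s3 = 7
  a, b, s1, s2, s3 ≥ 0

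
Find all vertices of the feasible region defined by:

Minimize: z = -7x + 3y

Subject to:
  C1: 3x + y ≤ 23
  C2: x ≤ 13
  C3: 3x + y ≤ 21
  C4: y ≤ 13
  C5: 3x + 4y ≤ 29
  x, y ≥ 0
Each vertex is the intersection of two constraint boundaries that also satisfies all remaining constraints:
  x = 0 and y = 0 → (0, 0)
  3x + y = 21 and y = 0 → (7, 0)
  3x + y = 21 and 3x + 4y = 29 → (6.111, 2.667)
  3x + 4y = 29 and x = 0 → (0, 7.25)

Vertices: (0, 0), (7, 0), (6.111, 2.667), (0, 7.25)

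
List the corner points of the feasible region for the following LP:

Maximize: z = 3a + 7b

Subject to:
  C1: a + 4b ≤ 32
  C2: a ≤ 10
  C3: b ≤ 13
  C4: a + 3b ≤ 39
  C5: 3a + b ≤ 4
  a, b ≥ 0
Each vertex is the intersection of two constraint boundaries that also satisfies all remaining constraints:
  a = 0 and b = 0 → (0, 0)
  3a + b = 4 and b = 0 → (1.333, 0)
  3a + b = 4 and a = 0 → (0, 4)

Vertices: (0, 0), (1.333, 0), (0, 4)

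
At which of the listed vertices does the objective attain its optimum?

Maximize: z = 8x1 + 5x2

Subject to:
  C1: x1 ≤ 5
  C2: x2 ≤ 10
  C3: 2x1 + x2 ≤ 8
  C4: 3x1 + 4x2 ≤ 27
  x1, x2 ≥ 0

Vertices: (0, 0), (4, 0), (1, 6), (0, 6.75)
Evaluating z = 8x1 + 5x2 at each vertex:
  (0, 0): z = 0
  (4, 0): z = 32
  (1, 6): z = 38
  (0, 6.75): z = 33.75

The largest value is z = 38, attained at (1, 6).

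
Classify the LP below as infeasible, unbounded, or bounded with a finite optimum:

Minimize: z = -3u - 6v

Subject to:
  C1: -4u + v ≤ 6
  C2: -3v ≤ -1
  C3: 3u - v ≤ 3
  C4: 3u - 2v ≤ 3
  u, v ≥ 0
Feasible point: (0, 1) satisfies every constraint, so the LP is feasible.
Direction d = (1, 4): for each constraint row a, a·d ≤ 0 —
  (-4)(1) + (1)(4) = 0 ≤ 0
  (0)(1) + (-3)(4) = -12 ≤ 0
  (3)(1) + (-1)(4) = -1 ≤ 0
  (3)(1) + (-2)(4) = -5 ≤ 0
and d ≥ 0, so (0, 1) + t·d stays feasible for every t ≥ 0. Along this ray z = -3u - 6v changes by -27 per unit t, so z → −∞.

Unbounded — the objective can decrease without bound over the feasible region.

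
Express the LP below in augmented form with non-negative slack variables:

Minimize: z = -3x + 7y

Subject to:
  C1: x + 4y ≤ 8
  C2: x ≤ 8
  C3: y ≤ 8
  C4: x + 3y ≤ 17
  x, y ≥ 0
min z = -3x + 7y

s.t.
  x + 4y + s1 = 8
  x + s2 = 8
  y + s3 = 8
  x + 3y + s4 = 17
  x, y, s1, s2, s3, s4 ≥ 0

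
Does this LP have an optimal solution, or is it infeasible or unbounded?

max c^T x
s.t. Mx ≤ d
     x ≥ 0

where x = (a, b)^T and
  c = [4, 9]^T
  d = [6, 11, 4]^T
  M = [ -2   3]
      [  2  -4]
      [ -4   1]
Feasible point: (0, 0) satisfies every constraint, so the LP is feasible.
Direction d = (3, 2): for each constraint row a, a·d ≤ 0 —
  (-2)(3) + (3)(2) = 0 ≤ 0
  (2)(3) + (-4)(2) = -2 ≤ 0
  (-4)(3) + (1)(2) = -10 ≤ 0
and d ≥ 0, so (0, 0) + t·d stays feasible for every t ≥ 0. Along this ray z = 4a + 9b changes by 30 per unit t, so z → +∞.

Unbounded: there is a feasible ray along which z → +∞.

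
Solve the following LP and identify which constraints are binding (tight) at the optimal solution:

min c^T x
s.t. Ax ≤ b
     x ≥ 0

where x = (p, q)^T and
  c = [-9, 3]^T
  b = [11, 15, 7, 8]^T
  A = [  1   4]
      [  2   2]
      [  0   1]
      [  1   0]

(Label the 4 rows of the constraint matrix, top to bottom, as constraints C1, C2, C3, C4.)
Optimal: p = 7.5, q = 0
Binding: C2, q ≥ 0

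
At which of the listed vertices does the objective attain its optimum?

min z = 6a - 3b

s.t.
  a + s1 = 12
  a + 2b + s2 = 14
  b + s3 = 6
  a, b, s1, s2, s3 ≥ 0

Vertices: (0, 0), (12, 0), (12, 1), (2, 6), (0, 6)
Evaluating z = 6a - 3b at each vertex:
  (0, 0): z = 0
  (12, 0): z = 72
  (12, 1): z = 69
  (2, 6): z = -6
  (0, 6): z = -18

The smallest value is z = -18, attained at (0, 6).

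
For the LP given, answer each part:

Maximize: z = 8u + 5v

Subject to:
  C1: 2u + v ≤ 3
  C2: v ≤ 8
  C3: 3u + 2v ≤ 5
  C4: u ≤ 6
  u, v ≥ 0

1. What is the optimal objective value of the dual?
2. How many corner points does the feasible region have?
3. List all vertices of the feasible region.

1. 13 (by strong duality, equal to the primal optimum)
2. 4
3. (0, 0), (1.5, 0), (1, 1), (0, 2.5)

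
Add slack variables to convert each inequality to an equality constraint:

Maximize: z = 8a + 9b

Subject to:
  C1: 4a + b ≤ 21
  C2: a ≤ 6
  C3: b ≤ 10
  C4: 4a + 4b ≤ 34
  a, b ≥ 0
max z = 8a + 9b

s.t.
  4a + b + s1 = 21
  a + s2 = 6
  b + s3 = 10
  4a + 4b + s4 = 34
  a, b, s1, s2, s3, s4 ≥ 0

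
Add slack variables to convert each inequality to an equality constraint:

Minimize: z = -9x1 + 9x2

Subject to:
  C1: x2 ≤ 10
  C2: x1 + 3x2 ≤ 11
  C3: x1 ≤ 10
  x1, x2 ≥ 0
min z = -9x1 + 9x2

s.t.
  x2 + s1 = 10
  x1 + 3x2 + s2 = 11
  x1 + s3 = 10
  x1, x2, s1, s2, s3 ≥ 0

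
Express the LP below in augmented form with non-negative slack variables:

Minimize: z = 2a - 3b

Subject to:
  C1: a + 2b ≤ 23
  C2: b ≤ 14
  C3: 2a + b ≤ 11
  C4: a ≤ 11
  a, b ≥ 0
min z = 2a - 3b

s.t.
  a + 2b + s1 = 23
  b + s2 = 14
  2a + b + s3 = 11
  a + s4 = 11
  a, b, s1, s2, s3, s4 ≥ 0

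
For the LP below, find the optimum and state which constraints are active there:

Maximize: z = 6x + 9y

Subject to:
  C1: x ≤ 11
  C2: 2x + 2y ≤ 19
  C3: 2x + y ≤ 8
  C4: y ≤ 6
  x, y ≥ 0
Optimal: x = 1, y = 6
Slack at optimum:
  C1: slack = 10
  C2: slack = 5
  C3: slack = 0 (binding)
  C4: slack = 0 (binding)
  x ≥ 0: x = 1
  y ≥ 0: y = 6
Binding constraints: C3, C4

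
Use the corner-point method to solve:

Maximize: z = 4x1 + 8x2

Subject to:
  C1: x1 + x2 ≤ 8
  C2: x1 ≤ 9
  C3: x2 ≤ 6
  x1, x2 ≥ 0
x1 = 2, x2 = 6, z = 56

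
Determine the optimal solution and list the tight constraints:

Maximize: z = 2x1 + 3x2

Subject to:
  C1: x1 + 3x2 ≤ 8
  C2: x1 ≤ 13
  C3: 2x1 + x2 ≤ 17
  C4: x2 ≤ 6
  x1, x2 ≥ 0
Optimal: x1 = 8, x2 = 0
Binding: C1, x2 ≥ 0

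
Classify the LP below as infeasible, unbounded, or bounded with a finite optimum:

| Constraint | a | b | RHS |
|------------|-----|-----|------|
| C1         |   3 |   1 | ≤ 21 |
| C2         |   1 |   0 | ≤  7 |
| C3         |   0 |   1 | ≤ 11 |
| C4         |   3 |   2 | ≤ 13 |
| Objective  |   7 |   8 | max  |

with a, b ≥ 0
The point (0, 6.5) satisfies every constraint, so the LP is feasible; the constraints give a ≤ 7 and b ≤ 11, which with a, b ≥ 0 keep the feasible region inside a bounded box. A feasible, bounded LP attains a finite optimum at a vertex.

Evaluating z = 7a + 8b at each vertex:
  (0, 0): z = 0
  (4.333, 0): z = 30.33
  (0, 6.5): z = 52

Feasible with finite optimum z* = 52 at (0, 6.5).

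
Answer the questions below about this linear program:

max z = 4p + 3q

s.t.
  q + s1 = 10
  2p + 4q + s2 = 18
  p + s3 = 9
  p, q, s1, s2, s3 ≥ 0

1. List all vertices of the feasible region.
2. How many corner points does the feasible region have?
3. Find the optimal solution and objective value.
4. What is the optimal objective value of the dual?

1. (0, 0), (9, 0), (0, 4.5)
2. 3
3. p = 9, q = 0, z = 36
4. 36 (by strong duality, equal to the primal optimum)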